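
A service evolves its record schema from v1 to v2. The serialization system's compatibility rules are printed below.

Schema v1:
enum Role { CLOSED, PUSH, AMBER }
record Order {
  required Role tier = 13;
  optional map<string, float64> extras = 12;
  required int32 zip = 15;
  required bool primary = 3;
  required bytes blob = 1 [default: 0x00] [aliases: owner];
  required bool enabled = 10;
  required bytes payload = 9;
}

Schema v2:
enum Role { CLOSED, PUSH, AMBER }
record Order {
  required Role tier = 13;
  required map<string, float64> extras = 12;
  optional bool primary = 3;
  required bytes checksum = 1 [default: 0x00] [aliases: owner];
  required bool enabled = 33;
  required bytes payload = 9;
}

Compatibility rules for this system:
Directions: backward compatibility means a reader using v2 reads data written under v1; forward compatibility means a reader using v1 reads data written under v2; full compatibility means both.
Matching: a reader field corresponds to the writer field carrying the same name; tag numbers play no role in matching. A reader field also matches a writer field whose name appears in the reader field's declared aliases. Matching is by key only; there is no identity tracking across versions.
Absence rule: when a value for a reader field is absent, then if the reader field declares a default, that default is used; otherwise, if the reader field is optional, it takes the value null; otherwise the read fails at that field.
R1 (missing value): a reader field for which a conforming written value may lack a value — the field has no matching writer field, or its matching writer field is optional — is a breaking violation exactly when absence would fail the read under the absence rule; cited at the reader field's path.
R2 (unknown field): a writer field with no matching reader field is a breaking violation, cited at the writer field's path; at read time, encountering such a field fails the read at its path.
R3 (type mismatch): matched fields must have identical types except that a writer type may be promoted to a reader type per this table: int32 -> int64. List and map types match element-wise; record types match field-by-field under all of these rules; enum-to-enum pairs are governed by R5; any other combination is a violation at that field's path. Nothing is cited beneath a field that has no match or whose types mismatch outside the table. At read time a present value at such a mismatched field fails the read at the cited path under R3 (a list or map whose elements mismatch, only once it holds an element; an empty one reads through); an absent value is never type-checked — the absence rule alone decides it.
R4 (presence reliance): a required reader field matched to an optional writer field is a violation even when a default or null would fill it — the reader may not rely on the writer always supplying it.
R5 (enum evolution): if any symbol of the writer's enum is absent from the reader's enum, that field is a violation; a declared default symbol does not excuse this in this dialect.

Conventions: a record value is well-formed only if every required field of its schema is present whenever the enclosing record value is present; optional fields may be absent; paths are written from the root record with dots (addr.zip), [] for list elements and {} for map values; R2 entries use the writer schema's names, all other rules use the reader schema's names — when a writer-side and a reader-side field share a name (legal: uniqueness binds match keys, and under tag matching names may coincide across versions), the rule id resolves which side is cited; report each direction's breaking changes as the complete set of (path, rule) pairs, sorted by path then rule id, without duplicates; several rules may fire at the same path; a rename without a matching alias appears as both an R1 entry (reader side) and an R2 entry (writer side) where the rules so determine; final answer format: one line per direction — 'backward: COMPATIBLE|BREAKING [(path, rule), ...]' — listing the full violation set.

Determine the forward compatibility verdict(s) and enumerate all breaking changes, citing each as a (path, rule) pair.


forward: BREAKING [(checksum, R2), (primary, R1), (primary, R4), (zip, R1)]

in Order below, arrows point writer -> reader
checking forward for Order: reader v1 against writer v2:
  tier: paired with writer tier (Role -> Role; writer required)
  extras: paired with writer extras (map<string, float64> -> map<string, float64>; writer required)
  zip: no writer-side match
  primary: paired with writer primary (bool -> bool; writer optional)
  blob: no writer-side match
  enabled: paired with writer enabled (bool -> bool; writer required)
  payload: paired with writer payload (bytes -> bytes; writer required)
  leftover writer field: checksum
  R2 fires at checksum
  R1 fires at primary
  R4 fires at primary
  R1 fires at zip
  => 4 violation(s): forward is BREAKING for Order
checking off the Order differences that do not matter here:
  field extras in record Order: optional changed to required -> affects backward compatibility only, which is not asked
  field enabled in record Order: tag 10 changed to 33 -> no rule fires on it in Order's dialect; the asked verdict holds


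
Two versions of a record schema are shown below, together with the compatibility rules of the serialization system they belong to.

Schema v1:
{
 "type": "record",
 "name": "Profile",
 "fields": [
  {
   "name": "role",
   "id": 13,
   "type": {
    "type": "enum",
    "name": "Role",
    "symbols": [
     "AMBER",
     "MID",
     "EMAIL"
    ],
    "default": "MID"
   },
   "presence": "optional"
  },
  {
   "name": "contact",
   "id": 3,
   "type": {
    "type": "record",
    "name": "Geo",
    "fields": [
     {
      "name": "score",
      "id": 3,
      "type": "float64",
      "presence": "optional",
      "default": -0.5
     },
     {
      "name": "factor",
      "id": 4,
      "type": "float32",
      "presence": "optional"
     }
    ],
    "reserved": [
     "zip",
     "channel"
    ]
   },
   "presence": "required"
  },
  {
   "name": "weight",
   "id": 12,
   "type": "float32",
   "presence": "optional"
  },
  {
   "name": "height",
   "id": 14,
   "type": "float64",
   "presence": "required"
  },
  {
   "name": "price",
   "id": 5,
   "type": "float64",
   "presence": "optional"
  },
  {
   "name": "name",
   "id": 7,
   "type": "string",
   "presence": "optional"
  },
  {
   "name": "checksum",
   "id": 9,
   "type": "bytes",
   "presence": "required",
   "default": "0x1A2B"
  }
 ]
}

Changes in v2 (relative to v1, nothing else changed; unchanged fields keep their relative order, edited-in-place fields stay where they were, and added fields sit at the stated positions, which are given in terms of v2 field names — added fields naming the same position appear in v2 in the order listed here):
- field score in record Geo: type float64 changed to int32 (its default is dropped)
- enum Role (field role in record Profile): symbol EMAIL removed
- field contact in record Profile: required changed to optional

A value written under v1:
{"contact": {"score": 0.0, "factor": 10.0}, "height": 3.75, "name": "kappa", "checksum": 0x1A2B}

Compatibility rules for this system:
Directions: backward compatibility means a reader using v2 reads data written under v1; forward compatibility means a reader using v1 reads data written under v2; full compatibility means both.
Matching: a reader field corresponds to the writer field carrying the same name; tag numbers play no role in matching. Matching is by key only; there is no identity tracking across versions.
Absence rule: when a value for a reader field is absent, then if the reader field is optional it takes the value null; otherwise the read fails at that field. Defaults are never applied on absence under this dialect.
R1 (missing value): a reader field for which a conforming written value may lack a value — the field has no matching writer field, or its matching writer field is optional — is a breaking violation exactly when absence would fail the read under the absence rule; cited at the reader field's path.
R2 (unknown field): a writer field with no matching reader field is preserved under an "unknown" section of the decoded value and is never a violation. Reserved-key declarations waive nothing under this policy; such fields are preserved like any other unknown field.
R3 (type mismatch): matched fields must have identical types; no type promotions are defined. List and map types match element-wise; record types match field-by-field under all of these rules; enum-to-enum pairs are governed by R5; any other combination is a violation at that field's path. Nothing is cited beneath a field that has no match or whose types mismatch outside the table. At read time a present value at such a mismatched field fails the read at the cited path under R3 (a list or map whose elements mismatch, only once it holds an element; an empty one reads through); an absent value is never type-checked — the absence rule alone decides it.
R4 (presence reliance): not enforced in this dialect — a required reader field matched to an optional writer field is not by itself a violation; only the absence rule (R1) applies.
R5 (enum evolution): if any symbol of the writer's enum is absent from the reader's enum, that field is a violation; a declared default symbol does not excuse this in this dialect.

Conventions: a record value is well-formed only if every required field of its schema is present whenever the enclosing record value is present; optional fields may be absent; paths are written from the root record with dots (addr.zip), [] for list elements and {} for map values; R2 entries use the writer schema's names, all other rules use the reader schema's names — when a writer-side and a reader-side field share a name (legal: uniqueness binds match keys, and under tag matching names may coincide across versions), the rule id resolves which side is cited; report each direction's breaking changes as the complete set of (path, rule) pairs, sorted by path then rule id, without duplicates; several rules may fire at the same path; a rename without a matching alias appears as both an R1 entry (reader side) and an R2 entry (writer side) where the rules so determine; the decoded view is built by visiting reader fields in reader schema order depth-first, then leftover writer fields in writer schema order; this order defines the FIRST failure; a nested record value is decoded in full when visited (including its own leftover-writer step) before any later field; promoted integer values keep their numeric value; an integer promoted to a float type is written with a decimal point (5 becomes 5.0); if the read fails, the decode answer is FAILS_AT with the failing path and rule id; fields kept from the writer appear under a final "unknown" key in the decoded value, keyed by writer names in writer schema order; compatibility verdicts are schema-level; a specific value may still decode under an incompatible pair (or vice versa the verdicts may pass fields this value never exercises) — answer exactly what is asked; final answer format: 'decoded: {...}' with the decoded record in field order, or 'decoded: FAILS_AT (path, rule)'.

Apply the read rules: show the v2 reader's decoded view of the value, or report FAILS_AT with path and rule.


each type pair in Profile: writer, then reader
decode (reader v2):
  role := null (absent, optional -> null)
  read fails at contact.score under R3
  => FAILS_AT (contact.score, R3)
diffs on Profile not affecting the asked answer:
  enum Role (field role in record Profile): symbol EMAIL removed -> changes Profile's schema-level verdicts only — the decode of this value is the same

decoded: FAILS_AT (contact.score, R3)


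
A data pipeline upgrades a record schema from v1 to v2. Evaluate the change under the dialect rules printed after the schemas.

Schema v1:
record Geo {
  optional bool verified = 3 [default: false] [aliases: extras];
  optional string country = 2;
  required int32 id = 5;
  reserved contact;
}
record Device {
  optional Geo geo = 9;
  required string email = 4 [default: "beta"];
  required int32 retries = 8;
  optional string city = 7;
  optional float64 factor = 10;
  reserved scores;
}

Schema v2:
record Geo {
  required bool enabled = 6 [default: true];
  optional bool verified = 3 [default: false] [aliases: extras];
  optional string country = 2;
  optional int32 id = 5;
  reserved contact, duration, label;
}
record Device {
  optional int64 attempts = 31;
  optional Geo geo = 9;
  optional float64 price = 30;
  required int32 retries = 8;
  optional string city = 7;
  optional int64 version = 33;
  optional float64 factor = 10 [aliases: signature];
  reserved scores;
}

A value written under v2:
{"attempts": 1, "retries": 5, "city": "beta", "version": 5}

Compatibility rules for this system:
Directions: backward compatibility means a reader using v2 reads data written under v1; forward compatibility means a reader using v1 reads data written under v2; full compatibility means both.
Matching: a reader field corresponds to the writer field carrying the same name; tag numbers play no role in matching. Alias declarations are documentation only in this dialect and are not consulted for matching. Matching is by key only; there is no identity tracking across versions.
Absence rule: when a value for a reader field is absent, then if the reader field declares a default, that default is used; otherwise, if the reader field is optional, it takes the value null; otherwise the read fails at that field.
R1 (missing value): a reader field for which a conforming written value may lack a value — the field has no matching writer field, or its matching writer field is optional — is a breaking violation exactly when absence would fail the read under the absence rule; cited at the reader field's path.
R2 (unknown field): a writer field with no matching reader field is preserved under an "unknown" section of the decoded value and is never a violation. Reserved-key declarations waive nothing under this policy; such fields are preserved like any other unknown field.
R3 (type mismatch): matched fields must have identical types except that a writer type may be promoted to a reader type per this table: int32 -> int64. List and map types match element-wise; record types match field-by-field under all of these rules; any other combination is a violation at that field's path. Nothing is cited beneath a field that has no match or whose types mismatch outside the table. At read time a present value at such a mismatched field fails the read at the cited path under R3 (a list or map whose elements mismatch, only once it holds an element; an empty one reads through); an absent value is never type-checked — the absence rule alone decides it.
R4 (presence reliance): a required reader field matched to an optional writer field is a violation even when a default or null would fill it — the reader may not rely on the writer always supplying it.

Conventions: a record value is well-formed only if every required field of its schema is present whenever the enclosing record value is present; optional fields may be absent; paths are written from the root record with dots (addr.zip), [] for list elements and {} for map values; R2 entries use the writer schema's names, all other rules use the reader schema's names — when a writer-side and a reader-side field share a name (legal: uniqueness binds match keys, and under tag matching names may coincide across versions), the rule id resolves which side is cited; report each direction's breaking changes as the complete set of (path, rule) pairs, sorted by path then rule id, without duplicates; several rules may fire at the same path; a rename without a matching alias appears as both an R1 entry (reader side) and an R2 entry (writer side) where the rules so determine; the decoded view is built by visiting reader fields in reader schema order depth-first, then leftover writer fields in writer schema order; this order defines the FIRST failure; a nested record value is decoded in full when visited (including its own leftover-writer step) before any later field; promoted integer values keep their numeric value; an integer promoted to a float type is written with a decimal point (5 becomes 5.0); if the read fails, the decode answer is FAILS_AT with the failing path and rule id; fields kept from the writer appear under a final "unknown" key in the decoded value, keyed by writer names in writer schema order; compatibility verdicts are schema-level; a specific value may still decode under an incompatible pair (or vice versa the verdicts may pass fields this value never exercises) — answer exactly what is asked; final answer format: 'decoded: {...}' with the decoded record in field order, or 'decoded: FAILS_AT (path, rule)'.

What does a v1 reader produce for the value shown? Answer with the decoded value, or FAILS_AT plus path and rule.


in Device below, arrows point writer -> reader
decoding the Device value with the v1 reader:
  geo := null (not supplied -> null)
  email := "beta" (no value, default fills)
  retries := 5
  city := "beta"
  factor := null (not supplied -> null)
  writer attempts: kept under "unknown"
  writer version: kept under "unknown"
  => decoded: {"geo": null, "email": "beta", "retries": 5, "city": "beta", "factor": null, "unknown": {"attempts": 1, "version": 5}}
the rest of the Device diff is inert for this question:
  removed field email from record Device -> no rule fires on it and the decoded Device view is identical with or without it
  added field enabled to record Geo: required bool, tag 6, default true (in v2 it sits immediately before verified) -> no rule fires on it and the decoded Device view is identical with or without it
  field id in record Geo: required changed to optional -> schema-level compatibility only; this Device value's decode is unchanged
  added field price to record Device: optional float64, tag 30 (in v2 it sits immediately before retries) -> no rule fires on it and the decoded Device view is identical with or without it

decoded: {"geo": null, "email": "beta", "retries": 5, "city": "beta", "factor": null, "unknown": {"attempts": 1, "version": 5}}


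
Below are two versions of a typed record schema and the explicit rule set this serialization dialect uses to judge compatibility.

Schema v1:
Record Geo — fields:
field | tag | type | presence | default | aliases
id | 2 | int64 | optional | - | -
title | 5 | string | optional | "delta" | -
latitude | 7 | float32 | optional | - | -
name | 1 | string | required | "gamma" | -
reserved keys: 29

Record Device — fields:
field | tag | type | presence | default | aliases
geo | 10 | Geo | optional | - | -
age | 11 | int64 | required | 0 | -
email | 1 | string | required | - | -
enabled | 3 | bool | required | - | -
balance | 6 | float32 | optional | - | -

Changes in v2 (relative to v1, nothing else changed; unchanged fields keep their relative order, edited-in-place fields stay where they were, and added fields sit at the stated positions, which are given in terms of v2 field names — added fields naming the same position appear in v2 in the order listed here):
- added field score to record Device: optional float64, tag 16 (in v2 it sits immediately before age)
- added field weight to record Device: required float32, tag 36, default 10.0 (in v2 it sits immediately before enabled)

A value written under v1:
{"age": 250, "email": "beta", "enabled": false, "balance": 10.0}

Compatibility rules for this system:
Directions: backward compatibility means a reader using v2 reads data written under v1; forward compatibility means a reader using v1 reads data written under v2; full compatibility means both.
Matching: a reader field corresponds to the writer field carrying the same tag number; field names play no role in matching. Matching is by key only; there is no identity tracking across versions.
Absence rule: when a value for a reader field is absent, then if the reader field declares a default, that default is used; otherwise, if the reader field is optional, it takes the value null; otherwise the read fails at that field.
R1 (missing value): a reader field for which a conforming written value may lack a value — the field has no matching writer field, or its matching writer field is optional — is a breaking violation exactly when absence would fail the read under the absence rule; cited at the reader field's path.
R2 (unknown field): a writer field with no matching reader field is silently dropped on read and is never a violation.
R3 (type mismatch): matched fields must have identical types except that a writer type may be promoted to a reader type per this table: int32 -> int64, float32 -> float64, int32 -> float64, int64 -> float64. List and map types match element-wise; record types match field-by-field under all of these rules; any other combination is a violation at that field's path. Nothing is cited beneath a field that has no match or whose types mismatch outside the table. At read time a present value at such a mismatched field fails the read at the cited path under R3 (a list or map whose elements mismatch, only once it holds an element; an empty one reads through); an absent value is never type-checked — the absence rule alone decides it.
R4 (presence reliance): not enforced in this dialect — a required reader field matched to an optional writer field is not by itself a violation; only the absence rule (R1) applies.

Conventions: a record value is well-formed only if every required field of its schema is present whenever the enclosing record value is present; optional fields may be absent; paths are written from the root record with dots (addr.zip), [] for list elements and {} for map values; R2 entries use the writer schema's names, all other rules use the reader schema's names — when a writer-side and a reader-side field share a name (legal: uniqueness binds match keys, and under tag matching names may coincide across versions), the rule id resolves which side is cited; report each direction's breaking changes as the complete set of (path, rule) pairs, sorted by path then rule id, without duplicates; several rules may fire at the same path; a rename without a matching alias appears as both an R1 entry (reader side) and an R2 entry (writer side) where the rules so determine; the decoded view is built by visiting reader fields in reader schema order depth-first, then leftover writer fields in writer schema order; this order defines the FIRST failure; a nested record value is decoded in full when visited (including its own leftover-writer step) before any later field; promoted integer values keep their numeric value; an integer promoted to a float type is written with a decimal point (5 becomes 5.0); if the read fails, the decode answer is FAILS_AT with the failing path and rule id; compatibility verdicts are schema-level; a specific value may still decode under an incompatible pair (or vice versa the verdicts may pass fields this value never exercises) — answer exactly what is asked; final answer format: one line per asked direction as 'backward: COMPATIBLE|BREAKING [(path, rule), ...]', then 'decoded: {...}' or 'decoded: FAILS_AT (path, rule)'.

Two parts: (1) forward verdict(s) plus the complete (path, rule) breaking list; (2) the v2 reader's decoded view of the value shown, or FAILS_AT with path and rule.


forward: COMPATIBLE []; decoded: {"geo": null, "score": null, "age": 250, "email": "beta", "weight": 10.0, "enabled": false, "balance": 10.0}

the writer's type comes first in each Device pair
forward for Device (reader v1, writer v2):
  writer optional, Geo -> Geo: reader geo maps from writer geo
  writer required, int64 -> int64: reader age maps from writer age
  writer required, string -> string: reader email maps from writer email
  writer required, bool -> bool: reader enabled maps from writer enabled
  writer optional, float32 -> float32: reader balance maps from writer balance
  writer score: unknown to reader
  writer weight: unknown to reader
  writer optional, int64 -> int64: reader geo.id maps from writer geo.id
  writer optional, string -> string: reader geo.title maps from writer geo.title
  writer optional, float32 -> float32: reader geo.latitude maps from writer geo.latitude
  writer required, string -> string: reader geo.name maps from writer geo.name
  => forward: COMPATIBLE
decode (reader v2):
  geo := null (not supplied -> null)
  score := null (not supplied -> null)
  age := 250
  email := "beta"
  weight := 10.0 (no value, default fills)
  enabled := false
  balance := 10.0
  => decoded: {"geo": null, "score": null, "age": 250, "email": "beta", "weight": 10.0, "enabled": false, "balance": 10.0}


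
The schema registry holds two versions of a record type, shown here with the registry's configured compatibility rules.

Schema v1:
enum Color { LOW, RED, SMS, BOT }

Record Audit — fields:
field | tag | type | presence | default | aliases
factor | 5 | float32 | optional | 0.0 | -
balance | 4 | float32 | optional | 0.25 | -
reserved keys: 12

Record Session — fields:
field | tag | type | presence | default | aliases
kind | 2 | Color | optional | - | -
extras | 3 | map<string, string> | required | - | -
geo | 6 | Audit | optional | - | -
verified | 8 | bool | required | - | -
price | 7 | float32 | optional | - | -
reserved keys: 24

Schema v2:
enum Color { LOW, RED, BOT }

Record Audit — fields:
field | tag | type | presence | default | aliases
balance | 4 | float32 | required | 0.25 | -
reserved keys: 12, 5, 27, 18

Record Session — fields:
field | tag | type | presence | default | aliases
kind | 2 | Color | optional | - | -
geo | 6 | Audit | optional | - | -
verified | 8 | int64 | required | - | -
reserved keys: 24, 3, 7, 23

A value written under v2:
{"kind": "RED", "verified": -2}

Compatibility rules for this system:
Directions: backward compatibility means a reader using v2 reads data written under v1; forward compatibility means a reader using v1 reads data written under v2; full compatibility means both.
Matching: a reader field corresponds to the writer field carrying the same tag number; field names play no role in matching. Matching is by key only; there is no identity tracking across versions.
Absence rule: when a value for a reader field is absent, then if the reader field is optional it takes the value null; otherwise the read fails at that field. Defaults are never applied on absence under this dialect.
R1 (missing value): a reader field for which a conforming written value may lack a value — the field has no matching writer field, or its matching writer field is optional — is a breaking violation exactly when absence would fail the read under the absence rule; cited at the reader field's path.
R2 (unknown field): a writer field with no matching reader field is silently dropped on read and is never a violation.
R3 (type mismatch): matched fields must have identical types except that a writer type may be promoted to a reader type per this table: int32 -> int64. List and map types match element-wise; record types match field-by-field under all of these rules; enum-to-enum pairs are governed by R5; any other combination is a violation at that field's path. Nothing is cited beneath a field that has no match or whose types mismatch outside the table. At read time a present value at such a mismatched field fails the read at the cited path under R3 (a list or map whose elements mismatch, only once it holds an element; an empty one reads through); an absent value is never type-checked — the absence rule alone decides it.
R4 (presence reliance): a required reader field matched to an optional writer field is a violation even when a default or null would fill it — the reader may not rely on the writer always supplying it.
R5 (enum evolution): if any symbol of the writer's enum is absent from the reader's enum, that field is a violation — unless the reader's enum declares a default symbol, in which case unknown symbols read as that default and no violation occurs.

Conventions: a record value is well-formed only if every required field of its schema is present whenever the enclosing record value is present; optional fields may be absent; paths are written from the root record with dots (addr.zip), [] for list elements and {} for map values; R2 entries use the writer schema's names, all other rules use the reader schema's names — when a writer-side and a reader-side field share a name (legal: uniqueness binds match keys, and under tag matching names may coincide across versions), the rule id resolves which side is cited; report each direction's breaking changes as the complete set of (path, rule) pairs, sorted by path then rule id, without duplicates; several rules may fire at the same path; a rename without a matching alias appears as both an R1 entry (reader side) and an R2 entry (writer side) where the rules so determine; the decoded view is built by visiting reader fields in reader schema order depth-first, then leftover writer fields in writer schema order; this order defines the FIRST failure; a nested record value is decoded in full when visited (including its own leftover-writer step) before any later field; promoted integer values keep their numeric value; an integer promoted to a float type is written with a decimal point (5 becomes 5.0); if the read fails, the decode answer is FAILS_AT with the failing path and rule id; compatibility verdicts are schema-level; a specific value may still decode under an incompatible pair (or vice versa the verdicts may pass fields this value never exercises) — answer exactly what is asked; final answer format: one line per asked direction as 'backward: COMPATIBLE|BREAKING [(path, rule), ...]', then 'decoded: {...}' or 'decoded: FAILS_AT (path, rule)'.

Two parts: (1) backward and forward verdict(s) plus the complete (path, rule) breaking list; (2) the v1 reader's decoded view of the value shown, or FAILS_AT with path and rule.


arrows below run writer -> reader for Session
checking backward for Session: reader v2 against writer v1:
  kind: Color -> Color, writer optional; from kind
  geo: Audit -> Audit, writer optional; from geo
  verified: bool -> int64, writer required; from verified
  writer extras: unknown to reader
  writer price: unknown to reader
  geo.balance: float32 -> float32, writer optional; from geo.balance
  writer geo.factor: unknown to reader
  rule R1 violated at geo.balance
  rule R4 violated at geo.balance
  rule R5 violated at kind
  rule R3 violated at verified
  backward on Session therefore BREAKING (4)
checking forward for Session: reader v1 against writer v2:
  kind: Color -> Color, writer optional; from kind
  extras: no writer-side match
  geo: Audit -> Audit, writer optional; from geo
  verified: int64 -> bool, writer required; from verified
  price: no writer-side match
  geo.factor: no writer-side match
  geo.balance: float32 -> float32, writer required; from geo.balance
  rule R1 violated at extras
  rule R3 violated at verified
  forward on Session therefore BREAKING (2)
decode (reader v1):
  kind := "RED"
  read fails at extras under R1 (no fill)
  => FAILS_AT (extras, R1)

backward: BREAKING [(geo.balance, R1), (geo.balance, R4), (kind, R5), (verified, R3)]; forward: BREAKING [(extras, R1), (verified, R3)]; decoded: FAILS_AT (extras, R1)


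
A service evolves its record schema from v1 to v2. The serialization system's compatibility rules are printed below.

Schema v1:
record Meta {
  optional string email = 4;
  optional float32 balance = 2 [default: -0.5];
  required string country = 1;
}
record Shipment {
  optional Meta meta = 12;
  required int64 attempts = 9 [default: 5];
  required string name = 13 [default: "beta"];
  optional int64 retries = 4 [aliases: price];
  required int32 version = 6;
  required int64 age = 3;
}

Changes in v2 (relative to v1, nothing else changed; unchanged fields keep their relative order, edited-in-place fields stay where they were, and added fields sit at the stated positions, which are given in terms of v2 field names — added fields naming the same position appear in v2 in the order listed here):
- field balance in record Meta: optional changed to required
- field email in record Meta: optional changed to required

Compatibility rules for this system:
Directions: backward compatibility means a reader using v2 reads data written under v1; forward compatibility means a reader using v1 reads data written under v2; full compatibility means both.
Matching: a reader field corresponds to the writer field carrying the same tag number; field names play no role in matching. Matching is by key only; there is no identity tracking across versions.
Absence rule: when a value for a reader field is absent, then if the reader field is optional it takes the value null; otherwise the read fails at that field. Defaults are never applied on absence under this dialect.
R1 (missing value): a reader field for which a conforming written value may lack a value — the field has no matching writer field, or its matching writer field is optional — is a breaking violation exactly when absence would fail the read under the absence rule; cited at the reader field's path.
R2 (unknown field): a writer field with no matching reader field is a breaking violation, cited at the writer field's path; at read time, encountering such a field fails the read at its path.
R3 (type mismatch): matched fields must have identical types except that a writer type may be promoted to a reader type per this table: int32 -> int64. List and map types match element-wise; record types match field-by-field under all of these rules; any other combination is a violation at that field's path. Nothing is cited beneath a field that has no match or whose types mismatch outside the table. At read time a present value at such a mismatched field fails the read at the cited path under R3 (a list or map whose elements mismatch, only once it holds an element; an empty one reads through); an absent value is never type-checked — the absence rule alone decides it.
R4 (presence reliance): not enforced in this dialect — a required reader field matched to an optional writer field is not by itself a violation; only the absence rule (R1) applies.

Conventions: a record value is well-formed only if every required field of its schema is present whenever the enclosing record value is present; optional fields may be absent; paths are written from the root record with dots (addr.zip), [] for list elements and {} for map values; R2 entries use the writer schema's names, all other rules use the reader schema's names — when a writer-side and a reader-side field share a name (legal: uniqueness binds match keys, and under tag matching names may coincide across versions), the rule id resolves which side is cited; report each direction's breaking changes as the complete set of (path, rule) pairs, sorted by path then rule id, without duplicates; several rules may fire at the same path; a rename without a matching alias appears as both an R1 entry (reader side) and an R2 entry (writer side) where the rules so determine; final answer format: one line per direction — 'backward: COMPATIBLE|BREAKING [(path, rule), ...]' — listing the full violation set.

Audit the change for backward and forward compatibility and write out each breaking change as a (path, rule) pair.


the writer's type comes first in each Shipment pair
backward pass over Shipment, reader schema v2, writer schema v1:
  meta: paired with writer meta (Meta -> Meta; writer optional)
  attempts: paired with writer attempts (int64 -> int64; writer required)
  name: paired with writer name (string -> string; writer required)
  retries: paired with writer retries (int64 -> int64; writer optional)
  version: paired with writer version (int32 -> int32; writer required)
  age: paired with writer age (int64 -> int64; writer required)
  meta.email: paired with writer meta.email (string -> string; writer optional)
  meta.balance: paired with writer meta.balance (float32 -> float32; writer optional)
  meta.country: paired with writer meta.country (string -> string; writer required)
  breaking: (meta.balance, R1)
  breaking: (meta.email, R1)
  => backward: BREAKING (2)
forward pass over Shipment, reader schema v1, writer schema v2:
  meta: paired with writer meta (Meta -> Meta; writer optional)
  attempts: paired with writer attempts (int64 -> int64; writer required)
  name: paired with writer name (string -> string; writer required)
  retries: paired with writer retries (int64 -> int64; writer optional)
  version: paired with writer version (int32 -> int32; writer required)
  age: paired with writer age (int64 -> int64; writer required)
  meta.email: paired with writer meta.email (string -> string; writer required)
  meta.balance: paired with writer meta.balance (float32 -> float32; writer required)
  meta.country: paired with writer meta.country (string -> string; writer required)
  => forward: COMPATIBLE

backward: BREAKING [(meta.balance, R1), (meta.email, R1)]; forward: COMPATIBLE []


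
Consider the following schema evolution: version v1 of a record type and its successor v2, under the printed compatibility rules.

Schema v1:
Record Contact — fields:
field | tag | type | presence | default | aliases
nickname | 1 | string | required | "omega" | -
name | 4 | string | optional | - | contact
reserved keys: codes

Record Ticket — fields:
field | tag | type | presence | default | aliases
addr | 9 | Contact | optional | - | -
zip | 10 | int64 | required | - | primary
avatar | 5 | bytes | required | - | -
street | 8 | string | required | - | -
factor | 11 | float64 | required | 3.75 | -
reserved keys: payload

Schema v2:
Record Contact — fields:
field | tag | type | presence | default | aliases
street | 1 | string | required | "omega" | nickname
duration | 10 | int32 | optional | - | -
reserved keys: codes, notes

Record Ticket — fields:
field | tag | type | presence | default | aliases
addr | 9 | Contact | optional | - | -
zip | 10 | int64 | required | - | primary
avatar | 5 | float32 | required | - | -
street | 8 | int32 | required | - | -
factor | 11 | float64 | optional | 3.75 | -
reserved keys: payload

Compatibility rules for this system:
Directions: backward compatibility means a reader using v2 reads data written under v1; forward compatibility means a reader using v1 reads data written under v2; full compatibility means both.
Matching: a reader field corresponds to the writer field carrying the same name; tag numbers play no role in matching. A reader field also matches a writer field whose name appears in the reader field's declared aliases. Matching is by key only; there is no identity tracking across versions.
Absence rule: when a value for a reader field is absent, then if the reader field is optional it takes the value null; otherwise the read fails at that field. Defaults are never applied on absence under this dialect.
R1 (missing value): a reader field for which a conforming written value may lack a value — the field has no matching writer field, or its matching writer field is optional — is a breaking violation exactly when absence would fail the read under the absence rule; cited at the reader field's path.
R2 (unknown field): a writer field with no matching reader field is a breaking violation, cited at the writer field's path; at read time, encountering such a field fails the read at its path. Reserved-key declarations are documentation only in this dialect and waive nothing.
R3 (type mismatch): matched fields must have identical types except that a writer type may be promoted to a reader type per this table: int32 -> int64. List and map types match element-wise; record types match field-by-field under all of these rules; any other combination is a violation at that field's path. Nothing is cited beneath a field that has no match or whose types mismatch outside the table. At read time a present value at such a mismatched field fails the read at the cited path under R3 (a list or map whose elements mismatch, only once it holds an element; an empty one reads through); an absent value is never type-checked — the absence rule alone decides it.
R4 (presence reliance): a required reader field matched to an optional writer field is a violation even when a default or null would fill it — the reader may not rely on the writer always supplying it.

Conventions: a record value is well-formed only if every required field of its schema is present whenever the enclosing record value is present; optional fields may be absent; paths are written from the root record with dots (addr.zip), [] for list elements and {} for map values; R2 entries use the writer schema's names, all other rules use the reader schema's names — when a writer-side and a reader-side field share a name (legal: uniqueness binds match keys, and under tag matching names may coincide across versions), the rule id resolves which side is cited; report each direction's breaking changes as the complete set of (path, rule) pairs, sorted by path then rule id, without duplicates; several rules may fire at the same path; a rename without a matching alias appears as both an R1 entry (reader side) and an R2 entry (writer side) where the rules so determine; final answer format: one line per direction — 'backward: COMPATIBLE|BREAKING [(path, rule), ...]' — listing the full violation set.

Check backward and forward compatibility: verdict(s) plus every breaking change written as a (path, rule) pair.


backward: BREAKING [(addr.name, R2), (avatar, R3), (street, R3)]; forward: BREAKING [(addr.duration, R2), (addr.nickname, R1), (addr.street, R2), (avatar, R3), (factor, R1), (factor, R4), (street, R3)]

in Ticket below, arrows point writer -> reader
backward on Ticket — v2 reading data written by v1:
  writer optional, Contact -> Contact: reader addr maps from writer addr
  writer required, int64 -> int64: reader zip maps from writer zip
  writer required, bytes -> float32: reader avatar maps from writer avatar
  writer required, string -> int32: reader street maps from writer street
  writer required, float64 -> float64: reader factor maps from writer factor
  writer required, string -> string: reader addr.street maps from writer addr.nickname
  no writer field matches reader addr.duration
  addr.name (writer side), unknown to reader
  R2 fires at addr.name
  R3 fires at avatar
  R3 fires at street
  => backward: BREAKING (3)
forward on Ticket — v1 reading data written by v2:
  writer optional, Contact -> Contact: reader addr maps from writer addr
  writer required, int64 -> int64: reader zip maps from writer zip
  writer required, float32 -> bytes: reader avatar maps from writer avatar
  writer required, int32 -> string: reader street maps from writer street
  writer optional, float64 -> float64: reader factor maps from writer factor
  no writer field matches reader addr.nickname
  no writer field matches reader addr.name
  addr.street (writer side), unknown to reader
  addr.duration (writer side), unknown to reader
  R2 fires at addr.duration
  R1 fires at addr.nickname
  R2 fires at addr.street
  R3 fires at avatar
  R1 fires at factor
  R4 fires at factor
  R3 fires at street
  => forward: BREAKING (7)
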